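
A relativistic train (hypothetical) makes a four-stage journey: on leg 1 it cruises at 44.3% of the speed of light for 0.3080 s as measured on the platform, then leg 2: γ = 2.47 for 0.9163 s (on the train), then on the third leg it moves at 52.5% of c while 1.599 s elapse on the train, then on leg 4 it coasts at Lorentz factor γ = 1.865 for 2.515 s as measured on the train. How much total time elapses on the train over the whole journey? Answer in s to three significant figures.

τ = 5.31 s

Leg 1: β = 0.443; γ = 1/√(1 − 0.443²) = 1/√0.8038 = 1.115; τ_1 = 0.3080/1.115 = 0.2761 s.
Leg 2: 0.9163 s is already measured on the train.
Leg 3: 1.599 s is already measured on the train.
Leg 4: 2.515 s is already measured on the train.
Total: 0.2761 + 0.9163 + 1.599 + 2.515 s.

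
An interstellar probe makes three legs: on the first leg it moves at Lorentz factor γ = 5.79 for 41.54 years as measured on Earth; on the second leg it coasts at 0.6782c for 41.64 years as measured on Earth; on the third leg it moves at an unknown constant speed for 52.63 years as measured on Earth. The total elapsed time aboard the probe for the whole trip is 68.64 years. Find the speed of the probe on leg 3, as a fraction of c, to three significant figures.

β = 0.810

Leg 1: γ = 5.79; τ_1 = 41.54/5.790 = 7.174 years.
Leg 2: γ = 1/√(1 − 0.6782²) = 1/√0.5400 = 1.361; τ_2 = 41.64/1.361 = 30.60 years.
Leg 3: speed unknown; τ_3 = 52.63/γ_3.
Total proper time: 7.174 + 30.60 + τ_3 = 68.64, so τ_3 = 68.64 − 37.77 = 30.87 years.
γ_3 = 52.63/30.87 = 1.705; β = √(1 − 1/γ²) = √0.6561.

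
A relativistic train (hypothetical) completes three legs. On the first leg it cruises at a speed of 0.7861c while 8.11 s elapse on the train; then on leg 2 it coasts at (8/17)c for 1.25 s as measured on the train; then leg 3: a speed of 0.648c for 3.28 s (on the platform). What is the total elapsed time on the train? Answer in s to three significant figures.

τ = 11.9 s

Leg 1: 8.11 s is already measured on the train.
Leg 2: 1.25 s is already measured on the train.
Leg 3: γ = 1/√(1 − 0.648²) = 1/√0.5801 = 1.313; τ_3 = 3.28/1.313 = 2.498 s.
Total: 8.110 + 1.250 + 2.498 s.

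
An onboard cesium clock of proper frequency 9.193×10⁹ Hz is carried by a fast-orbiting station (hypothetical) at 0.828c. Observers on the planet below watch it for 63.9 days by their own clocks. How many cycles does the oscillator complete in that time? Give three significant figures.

N = 2.85×10¹⁶

γ = 1/√(1 − 0.828²) = 1/√0.3144 = 1.783
During 63.9 days of lab time, the oscillator's proper time advances by τ = Δt/γ = 63.9/1.783 = 35.83 days = 3.096×10⁶ s.
N = f × τ = 9.193×10⁹ × 3.096×10⁶ = 2.846×10¹⁶.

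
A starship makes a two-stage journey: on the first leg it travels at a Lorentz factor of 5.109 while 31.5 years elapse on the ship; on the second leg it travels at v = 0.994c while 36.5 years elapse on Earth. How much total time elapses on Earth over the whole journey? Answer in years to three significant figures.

Leg 1: γ = 5.109; Δt_1 = 5.109 × 31.5 = 160.9 years.
Leg 2: 36.5 years is already measured on Earth.
Total: 160.9 + 36.50 years.

Δt = 197 years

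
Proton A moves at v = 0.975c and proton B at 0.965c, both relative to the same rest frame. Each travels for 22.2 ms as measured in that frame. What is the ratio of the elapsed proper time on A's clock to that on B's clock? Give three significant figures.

A: γ = 1/√(1 − 0.975²) = 1/√0.04938 = 4.500. B: γ = 1/√(1 − 0.965²) = 1/√0.06878 = 3.813.
τ_A/τ_B = γ_B/γ_A = 3.813/4.500 = 0.8473, so τ_A/τ_B = 0.8473.

τ_A/τ_B = 0.847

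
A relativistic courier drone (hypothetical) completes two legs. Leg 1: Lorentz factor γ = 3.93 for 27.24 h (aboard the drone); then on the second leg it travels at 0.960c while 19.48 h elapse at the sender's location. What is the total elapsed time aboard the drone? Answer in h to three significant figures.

τ = 32.7 h

Leg 1: 27.24 h is already measured aboard the drone.
Leg 2: γ = 1/√(1 − 0.960²) = 25/7 ≈ 3.571; τ_2 = 19.48/3.571 = 5.454 h.
Total: 27.24 + 5.454 h.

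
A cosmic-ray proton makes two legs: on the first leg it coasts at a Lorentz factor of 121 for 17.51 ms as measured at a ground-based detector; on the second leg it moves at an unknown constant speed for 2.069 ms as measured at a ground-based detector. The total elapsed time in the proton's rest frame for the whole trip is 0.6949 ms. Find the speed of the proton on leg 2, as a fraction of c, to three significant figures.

Leg 1: γ = 121; τ_1 = 17.51/121.0 = 0.1447 ms.
Leg 2: speed unknown; τ_2 = 2.069/γ_2.
Total proper time: 0.1447 + τ_2 = 0.6949, so τ_2 = 0.6949 − 0.1447 = 0.5502 ms.
γ_2 = 2.069/0.5502 = 3.761; β = √(1 − 1/γ²) = √0.9293.

β = 0.964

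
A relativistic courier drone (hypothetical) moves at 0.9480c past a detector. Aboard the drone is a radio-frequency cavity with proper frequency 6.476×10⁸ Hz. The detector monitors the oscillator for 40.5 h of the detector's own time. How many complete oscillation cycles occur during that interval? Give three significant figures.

γ = 1/√(1 − 0.9480²) = 1/√0.1013 = 3.142
During 40.5 h of lab time, the oscillator's proper time advances by τ = Δt/γ = 40.5/3.142 = 12.89 h = 4.640×10⁴ s.
N = f × τ = 6.476×10⁸ × 4.640×10⁴ = 3.005×10¹³.

N = 3.01×10¹³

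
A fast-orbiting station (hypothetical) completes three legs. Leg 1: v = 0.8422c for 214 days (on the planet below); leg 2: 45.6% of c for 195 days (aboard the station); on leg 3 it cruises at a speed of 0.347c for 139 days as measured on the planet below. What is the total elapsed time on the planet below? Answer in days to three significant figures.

Leg 1: 214 days is already measured on the planet below.
Leg 2: β = 0.456; γ = 1/√(1 − 0.456²) = 1/√0.7921 = 1.124; Δt_2 = 1.124 × 195 = 219.1 days.
Leg 3: 139 days is already measured on the planet below.
Total: 214.0 + 219.1 + 139.0 days.

Δt = 572 days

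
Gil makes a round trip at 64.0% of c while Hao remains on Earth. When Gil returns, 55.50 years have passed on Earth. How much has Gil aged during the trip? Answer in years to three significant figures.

τ = 42.6 years

β = 0.640; γ = 1/√(1 − 0.640²) = 1/√0.5904 = 1.301
Gil's clock measures proper time along the trip: τ = Δt/γ = 55.50/1.301 years.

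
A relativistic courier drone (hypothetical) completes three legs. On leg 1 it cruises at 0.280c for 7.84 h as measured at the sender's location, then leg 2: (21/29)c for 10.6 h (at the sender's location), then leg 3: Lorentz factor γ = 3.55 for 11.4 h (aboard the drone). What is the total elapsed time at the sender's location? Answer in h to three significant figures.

Δt = 58.9 h

Leg 1: 7.84 h is already measured at the sender's location.
Leg 2: 10.6 h is already measured at the sender's location.
Leg 3: γ = 3.55; Δt_3 = 3.550 × 11.4 = 40.47 h.
Total: 7.840 + 10.60 + 40.47 h.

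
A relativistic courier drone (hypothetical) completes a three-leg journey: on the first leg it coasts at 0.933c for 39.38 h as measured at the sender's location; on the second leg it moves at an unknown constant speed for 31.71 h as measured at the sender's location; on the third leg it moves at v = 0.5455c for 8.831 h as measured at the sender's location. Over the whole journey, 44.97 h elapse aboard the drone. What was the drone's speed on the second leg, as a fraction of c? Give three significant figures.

Leg 1: γ = 1/√(1 − 0.933²) = 1/√0.1295 = 2.779; τ_1 = 39.38/2.779 = 14.17 h.
Leg 2: speed unknown; τ_2 = 31.71/γ_2.
Leg 3: γ = 1/√(1 − 0.5455²) = 1/√0.7024 = 1.193; τ_3 = 8.831/1.193 = 7.401 h.
Total proper time: 14.17 + τ_2 + 7.401 = 44.97, so τ_2 = 44.97 − 21.57 = 23.40 h.
γ_2 = 31.71/23.40 = 1.355; β = √(1 − 1/γ²) = √0.4556.

β = 0.675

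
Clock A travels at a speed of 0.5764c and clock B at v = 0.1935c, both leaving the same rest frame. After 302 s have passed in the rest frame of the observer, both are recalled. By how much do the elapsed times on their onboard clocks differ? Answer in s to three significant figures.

|τ_A − τ_B| = 49.5 s

A: γ = 1/√(1 − 0.5764²) = 1/√0.6678 = 1.224; τ_A = 302/1.224 = 246.8 s.
B: γ = 1/√(1 − 0.1935²) = 1/√0.9626 = 1.019; τ_B = 302/1.019 = 296.3 s.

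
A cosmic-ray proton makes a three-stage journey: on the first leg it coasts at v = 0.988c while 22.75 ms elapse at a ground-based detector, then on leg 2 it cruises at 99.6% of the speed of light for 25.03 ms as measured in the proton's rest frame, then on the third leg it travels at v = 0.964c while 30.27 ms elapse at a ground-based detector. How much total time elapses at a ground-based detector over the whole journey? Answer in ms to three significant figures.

Δt = 333 ms

Leg 1: 22.75 ms is already measured at a ground-based detector.
Leg 2: β = 0.996; γ = 1/√(1 − 0.996²) = 1/√0.007984 = 11.19; Δt_2 = 11.19 × 25.03 = 280.1 ms.
Leg 3: 30.27 ms is already measured at a ground-based detector.
Total: 22.75 + 280.1 + 30.27 ms.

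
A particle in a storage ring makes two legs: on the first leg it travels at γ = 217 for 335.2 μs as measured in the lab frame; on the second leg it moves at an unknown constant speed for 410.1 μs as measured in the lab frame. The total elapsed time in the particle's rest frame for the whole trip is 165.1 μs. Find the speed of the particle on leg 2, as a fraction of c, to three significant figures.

β = 0.917

Leg 1: γ = 217; τ_1 = 335.2/217.0 = 1.545 μs.
Leg 2: speed unknown; τ_2 = 410.1/γ_2.
Total proper time: 1.545 + τ_2 = 165.1, so τ_2 = 165.1 − 1.545 = 163.6 μs.
γ_2 = 410.1/163.6 = 2.507; β = √(1 − 1/γ²) = √0.8409.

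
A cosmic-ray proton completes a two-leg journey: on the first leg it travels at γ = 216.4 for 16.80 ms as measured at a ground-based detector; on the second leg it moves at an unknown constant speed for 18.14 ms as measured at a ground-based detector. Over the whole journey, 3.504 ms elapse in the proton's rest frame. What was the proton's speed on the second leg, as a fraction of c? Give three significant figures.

β = 0.982

Leg 1: γ = 216.4; τ_1 = 16.80/216.4 = 0.07763 ms.
Leg 2: speed unknown; τ_2 = 18.14/γ_2.
Total proper time: 0.07763 + τ_2 = 3.504, so τ_2 = 3.504 − 0.07763 = 3.426 ms.
γ_2 = 18.14/3.426 = 5.294; β = √(1 − 1/γ²) = √0.9643.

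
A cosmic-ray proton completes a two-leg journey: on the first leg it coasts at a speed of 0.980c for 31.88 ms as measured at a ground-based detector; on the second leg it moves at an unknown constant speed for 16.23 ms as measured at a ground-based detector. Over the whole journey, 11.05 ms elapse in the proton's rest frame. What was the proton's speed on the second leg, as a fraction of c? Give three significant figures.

β = 0.957

Leg 1: γ = 1/√(1 − 0.980²) = 1/√0.03960 = 5.025; τ_1 = 31.88/5.025 = 6.344 ms.
Leg 2: speed unknown; τ_2 = 16.23/γ_2.
Total proper time: 6.344 + τ_2 = 11.05, so τ_2 = 11.05 − 6.344 = 4.706 ms.
γ_2 = 16.23/4.706 = 3.449; β = √(1 − 1/γ²) = √0.9159.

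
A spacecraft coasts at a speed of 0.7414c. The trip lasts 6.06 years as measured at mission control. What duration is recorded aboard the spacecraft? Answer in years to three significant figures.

τ = 4.07 years

γ = 1/√(1 − 0.7414²) = 1/√0.4503 = 1.490
The interval measured at mission control is the dilated one; the clock aboard the spacecraft measures the proper time τ = Δt/γ = 6.06/1.490 years.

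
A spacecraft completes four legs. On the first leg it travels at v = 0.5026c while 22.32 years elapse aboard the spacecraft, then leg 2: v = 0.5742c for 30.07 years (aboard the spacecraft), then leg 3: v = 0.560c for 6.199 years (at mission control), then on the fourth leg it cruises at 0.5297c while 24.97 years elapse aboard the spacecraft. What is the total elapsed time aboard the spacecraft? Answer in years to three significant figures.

τ = 82.5 years

Leg 1: 22.32 years is already measured aboard the spacecraft.
Leg 2: 30.07 years is already measured aboard the spacecraft.
Leg 3: γ = 1/√(1 − 0.560²) = 1/√0.6864 = 1.207; τ_3 = 6.199/1.207 = 5.136 years.
Leg 4: 24.97 years is already measured aboard the spacecraft.
Total: 22.32 + 30.07 + 5.136 + 24.97 years.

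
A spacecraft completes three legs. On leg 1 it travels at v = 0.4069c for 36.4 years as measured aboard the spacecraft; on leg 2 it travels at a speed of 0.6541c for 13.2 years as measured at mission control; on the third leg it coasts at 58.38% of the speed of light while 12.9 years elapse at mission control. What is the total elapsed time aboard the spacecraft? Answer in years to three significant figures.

τ = 56.9 years

Leg 1: 36.4 years is already measured aboard the spacecraft.
Leg 2: γ = 1/√(1 − 0.6541²) = 1/√0.5722 = 1.322; τ_2 = 13.2/1.322 = 9.985 years.
Leg 3: β = 0.5838; γ = 1/√(1 − 0.5838²) = 1/√0.6592 = 1.232; τ_3 = 12.9/1.232 = 10.47 years.
Total: 36.40 + 9.985 + 10.47 years.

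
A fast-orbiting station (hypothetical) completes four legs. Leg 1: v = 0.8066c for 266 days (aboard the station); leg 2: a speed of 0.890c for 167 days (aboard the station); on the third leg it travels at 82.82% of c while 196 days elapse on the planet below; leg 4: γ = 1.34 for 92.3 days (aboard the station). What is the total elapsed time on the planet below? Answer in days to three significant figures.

Δt = 1140 days

Leg 1: γ = 1/√(1 − 0.8066²) = 1/√0.3494 = 1.692; Δt_1 = 1.692 × 266 = 450.0 days.
Leg 2: γ = 1/√(1 − 0.890²) = 1/√0.2079 = 2.193; Δt_2 = 2.193 × 167 = 366.3 days.
Leg 3: 196 days is already measured on the planet below.
Leg 4: γ = 1.34; Δt_4 = 1.340 × 92.3 = 123.7 days.
Total: 450.0 + 366.3 + 196.0 + 123.7 days.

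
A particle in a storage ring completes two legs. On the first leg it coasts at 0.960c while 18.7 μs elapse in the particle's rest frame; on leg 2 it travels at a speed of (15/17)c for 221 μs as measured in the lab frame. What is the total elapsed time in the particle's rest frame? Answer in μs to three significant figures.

Leg 1: 18.7 μs is already measured in the particle's rest frame.
Leg 2: γ = 1/√(1 − (15/17)²) = 17/8 = 2.125; τ_2 = 221/2.125 = 104.0 μs.
Total: 18.70 + 104.0 μs.

τ = 123 μs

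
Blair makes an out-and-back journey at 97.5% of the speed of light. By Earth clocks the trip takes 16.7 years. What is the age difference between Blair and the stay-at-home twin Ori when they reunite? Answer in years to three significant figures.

Δt − τ = 13.0 years

β = 0.975; γ = 1/√(1 − 0.975²) = 1/√0.04938 = 4.500
Blair's elapsed proper time: τ = 16.7/4.500 = 3.711 years.
Age gap = Δt − τ = 16.7 − 3.711 years.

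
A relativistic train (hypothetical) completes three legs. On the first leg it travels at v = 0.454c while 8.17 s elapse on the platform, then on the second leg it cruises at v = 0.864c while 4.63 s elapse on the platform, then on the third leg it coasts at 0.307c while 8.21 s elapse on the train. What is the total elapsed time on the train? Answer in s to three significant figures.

τ = 17.8 s

Leg 1: γ = 1/√(1 − 0.454²) = 1/√0.7939 = 1.122; τ_1 = 8.17/1.122 = 7.279 s.
Leg 2: γ = 1/√(1 − 0.864²) = 1/√0.2535 = 1.986; τ_2 = 4.63/1.986 = 2.331 s.
Leg 3: 8.21 s is already measured on the train.
Total: 7.279 + 2.331 + 8.210 s.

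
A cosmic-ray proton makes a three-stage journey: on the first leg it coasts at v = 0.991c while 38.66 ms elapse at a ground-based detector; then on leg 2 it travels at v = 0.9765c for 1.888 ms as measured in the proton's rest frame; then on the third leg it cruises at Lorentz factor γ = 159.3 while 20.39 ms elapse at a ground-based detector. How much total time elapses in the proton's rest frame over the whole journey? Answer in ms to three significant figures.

Leg 1: γ = 1/√(1 − 0.991²) = 1/√0.01792 = 7.470; τ_1 = 38.66/7.470 = 5.175 ms.
Leg 2: 1.888 ms is already measured in the proton's rest frame.
Leg 3: γ = 159.3; τ_3 = 20.39/159.3 = 0.1280 ms.
Total: 5.175 + 1.888 + 0.1280 ms.

τ = 7.19 ms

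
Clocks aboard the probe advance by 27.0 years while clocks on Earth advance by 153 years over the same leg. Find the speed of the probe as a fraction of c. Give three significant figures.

v = 0.984c

The proper time is measured aboard the probe (both events occur at the probe's location); Δt is measured on Earth. γ = Δt/τ = 153/27.0 = 5.667.
β = √(1 − 1/γ²) = √(1 − 0.03114) = √0.9689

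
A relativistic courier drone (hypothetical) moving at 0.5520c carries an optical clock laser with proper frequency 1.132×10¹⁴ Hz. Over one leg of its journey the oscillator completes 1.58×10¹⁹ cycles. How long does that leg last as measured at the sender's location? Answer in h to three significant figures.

γ = 1/√(1 − 0.5520²) = 1/√0.6953 = 1.199
Proper time for N cycles: τ = N/f = 1.58×10¹⁹/(1.132×10¹⁴) = 1.396×10⁵ s = 38.77 h.
Lab-frame duration Δt = γτ = 1.199 × 38.77 = 46.50 h.

Δt = 46.5 h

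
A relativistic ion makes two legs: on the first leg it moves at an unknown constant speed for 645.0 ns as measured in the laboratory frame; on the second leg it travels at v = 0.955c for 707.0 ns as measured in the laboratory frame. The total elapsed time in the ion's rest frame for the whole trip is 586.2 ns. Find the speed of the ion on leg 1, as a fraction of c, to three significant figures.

β = 0.812

Leg 1: speed unknown; τ_1 = 645.0/γ_1.
Leg 2: γ = 1/√(1 − 0.955²) = 1/√0.08798 = 3.371; τ_2 = 707.0/3.371 = 209.7 ns.
Total proper time: τ_1 + 209.7 = 586.2, so τ_1 = 586.2 − 209.7 = 376.5 ns.
γ_1 = 645.0/376.5 = 1.713; β = √(1 − 1/γ²) = √0.6593.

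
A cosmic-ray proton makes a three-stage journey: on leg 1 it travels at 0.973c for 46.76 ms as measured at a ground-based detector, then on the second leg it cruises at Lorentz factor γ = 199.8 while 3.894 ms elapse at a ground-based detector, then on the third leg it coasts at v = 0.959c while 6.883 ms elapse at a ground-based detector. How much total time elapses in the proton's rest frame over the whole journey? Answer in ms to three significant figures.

τ = 12.8 ms

Leg 1: γ = 1/√(1 − 0.973²) = 1/√0.05327 = 4.333; τ_1 = 46.76/4.333 = 10.79 ms.
Leg 2: γ = 199.8; τ_2 = 3.894/199.8 = 0.01949 ms.
Leg 3: γ = 1/√(1 − 0.959²) = 1/√0.08032 = 3.529; τ_3 = 6.883/3.529 = 1.951 ms.
Total: 10.79 + 0.01949 + 1.951 ms.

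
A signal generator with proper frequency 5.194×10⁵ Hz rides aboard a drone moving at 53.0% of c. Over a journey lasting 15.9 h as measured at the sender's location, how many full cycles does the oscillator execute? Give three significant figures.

N = 2.52×10¹⁰

β = 0.530; γ = 1/√(1 − 0.530²) = 1/√0.7191 = 1.179
The oscillator's own cycle count is N = f × τ where τ is the proper time aboard the drone. τ = Δt/γ = 15.9/1.179 = 13.48 h = 4.854×10⁴ s.
N = 5.194×10⁵ × 4.854×10⁴ = 2.521×10¹⁰.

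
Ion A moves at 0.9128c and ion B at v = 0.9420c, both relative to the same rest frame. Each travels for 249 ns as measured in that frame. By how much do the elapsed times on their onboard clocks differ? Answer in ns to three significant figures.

|τ_A − τ_B| = 18.1 ns

A: γ = 1/√(1 − 0.9128²) = 1/√0.1668 = 2.449; τ_A = 249/2.449 = 101.7 ns.
B: γ = 1/√(1 − 0.9420²) = 1/√0.1126 = 2.980; τ_B = 249/2.980 = 83.57 ns.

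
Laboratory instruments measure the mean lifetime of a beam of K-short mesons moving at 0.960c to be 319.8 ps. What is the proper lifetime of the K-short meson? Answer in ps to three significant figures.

γ = 1/√(1 − 0.960²) = 25/7 ≈ 3.571
The lab-frame lifetime is the dilated interval; the proper lifetime is τ₀ = Δt/γ = 319.8/3.571 ps.

τ₀ = 89.5 ps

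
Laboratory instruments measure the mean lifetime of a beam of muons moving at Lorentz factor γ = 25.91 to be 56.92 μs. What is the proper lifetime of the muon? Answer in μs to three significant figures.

γ = 25.91
The lab-frame lifetime is the dilated interval; the proper lifetime is τ₀ = Δt/γ = 56.92/25.91 μs.

τ₀ = 2.20 μs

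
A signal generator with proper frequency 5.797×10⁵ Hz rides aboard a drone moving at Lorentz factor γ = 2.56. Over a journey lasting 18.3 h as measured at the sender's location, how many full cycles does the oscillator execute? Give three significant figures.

γ = 2.56
The oscillator's own cycle count is N = f × τ where τ is the proper time aboard the drone. τ = Δt/γ = 18.3/2.560 = 7.148 h = 2.573×10⁴ s.
N = 5.797×10⁵ × 2.573×10⁴ = 1.492×10¹⁰.

N = 1.49×10¹⁰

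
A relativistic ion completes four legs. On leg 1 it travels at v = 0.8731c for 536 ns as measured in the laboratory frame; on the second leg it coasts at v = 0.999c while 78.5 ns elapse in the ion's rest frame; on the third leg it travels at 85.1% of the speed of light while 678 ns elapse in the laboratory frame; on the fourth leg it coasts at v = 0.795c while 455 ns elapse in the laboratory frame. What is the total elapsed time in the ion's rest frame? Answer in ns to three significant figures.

Leg 1: γ = 1/√(1 − 0.8731²) = 1/√0.2377 = 2.051; τ_1 = 536/2.051 = 261.3 ns.
Leg 2: 78.5 ns is already measured in the ion's rest frame.
Leg 3: β = 0.851; γ = 1/√(1 − 0.851²) = 1/√0.2758 = 1.904; τ_3 = 678/1.904 = 356.1 ns.
Leg 4: γ = 1/√(1 − 0.795²) = 1/√0.3680 = 1.649; τ_4 = 455/1.649 = 276.0 ns.
Total: 261.3 + 78.50 + 356.1 + 276.0 ns.

τ = 972 ns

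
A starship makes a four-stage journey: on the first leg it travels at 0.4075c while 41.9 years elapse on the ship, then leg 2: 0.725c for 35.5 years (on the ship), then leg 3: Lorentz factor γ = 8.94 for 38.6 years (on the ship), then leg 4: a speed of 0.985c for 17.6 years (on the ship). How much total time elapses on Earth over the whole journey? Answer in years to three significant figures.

Δt = 545 years

Leg 1: γ = 1/√(1 − 0.4075²) = 1/√0.8339 = 1.095; Δt_1 = 1.095 × 41.9 = 45.88 years.
Leg 2: γ = 1/√(1 − 0.725²) = 1/√0.4744 = 1.452; Δt_2 = 1.452 × 35.5 = 51.54 years.
Leg 3: γ = 8.94; Δt_3 = 8.940 × 38.6 = 345.1 years.
Leg 4: γ = 1/√(1 − 0.985²) = 1/√0.02977 = 5.795; Δt_4 = 5.795 × 17.6 = 102.0 years.
Total: 45.88 + 51.54 + 345.1 + 102.0 years.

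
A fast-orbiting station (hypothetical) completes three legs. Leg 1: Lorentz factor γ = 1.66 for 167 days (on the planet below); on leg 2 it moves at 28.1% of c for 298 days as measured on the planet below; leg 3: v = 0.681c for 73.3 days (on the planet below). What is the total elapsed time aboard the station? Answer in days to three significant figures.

Leg 1: γ = 1.66; τ_1 = 167/1.660 = 100.6 days.
Leg 2: β = 0.281; γ = 1/√(1 − 0.281²) = 1/√0.9210 = 1.042; τ_2 = 298/1.042 = 286.0 days.
Leg 3: γ = 1/√(1 − 0.681²) = 1/√0.5362 = 1.366; τ_3 = 73.3/1.366 = 53.68 days.
Total: 100.6 + 286.0 + 53.68 days.

τ = 440 days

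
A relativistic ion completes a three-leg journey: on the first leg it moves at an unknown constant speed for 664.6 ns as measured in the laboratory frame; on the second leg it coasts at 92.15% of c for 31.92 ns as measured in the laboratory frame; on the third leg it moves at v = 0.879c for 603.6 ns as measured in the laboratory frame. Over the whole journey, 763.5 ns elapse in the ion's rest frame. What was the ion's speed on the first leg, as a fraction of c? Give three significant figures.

β = 0.717

Leg 1: speed unknown; τ_1 = 664.6/γ_1.
Leg 2: β = 0.9215; γ = 1/√(1 − 0.9215²) = 1/√0.1508 = 2.575; τ_2 = 31.92/2.575 = 12.40 ns.
Leg 3: γ = 1/√(1 − 0.879²) = 1/√0.2274 = 2.097; τ_3 = 603.6/2.097 = 287.8 ns.
Total proper time: τ_1 + 12.40 + 287.8 = 763.5, so τ_1 = 763.5 − 300.2 = 463.3 ns.
γ_1 = 664.6/463.3 = 1.435; β = √(1 − 1/γ²) = √0.5141.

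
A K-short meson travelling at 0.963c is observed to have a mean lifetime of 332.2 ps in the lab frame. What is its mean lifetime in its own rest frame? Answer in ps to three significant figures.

τ₀ = 89.5 ps

γ = 1/√(1 − 0.963²) = 1/√0.07263 = 3.711
The lab-frame lifetime is the dilated interval; the proper lifetime is τ₀ = Δt/γ = 332.2/3.711 ps.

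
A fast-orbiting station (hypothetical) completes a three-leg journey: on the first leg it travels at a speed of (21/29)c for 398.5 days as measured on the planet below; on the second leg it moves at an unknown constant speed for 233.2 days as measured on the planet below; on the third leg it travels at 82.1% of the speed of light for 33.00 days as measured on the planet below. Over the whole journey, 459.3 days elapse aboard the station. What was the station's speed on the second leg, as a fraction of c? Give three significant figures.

Leg 1: γ = 1/√(1 − (21/29)²) = 29/20 = 1.450; τ_1 = 398.5/1.450 = 274.8 days.
Leg 2: speed unknown; τ_2 = 233.2/γ_2.
Leg 3: β = 0.821; γ = 1/√(1 − 0.821²) = 1/√0.3260 = 1.752; τ_3 = 33.00/1.752 = 18.84 days.
Total proper time: 274.8 + τ_2 + 18.84 = 459.3, so τ_2 = 459.3 − 293.7 = 165.6 days.
γ_2 = 233.2/165.6 = 1.408; β = √(1 − 1/γ²) = √0.4955.

β = 0.704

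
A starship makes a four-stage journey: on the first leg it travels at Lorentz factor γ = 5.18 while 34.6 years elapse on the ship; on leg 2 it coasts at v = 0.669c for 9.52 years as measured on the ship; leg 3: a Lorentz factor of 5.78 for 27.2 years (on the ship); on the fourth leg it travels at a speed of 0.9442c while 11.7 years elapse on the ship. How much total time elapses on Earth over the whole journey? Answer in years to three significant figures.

Leg 1: γ = 5.18; Δt_1 = 5.180 × 34.6 = 179.2 years.
Leg 2: γ = 1/√(1 − 0.669²) = 1/√0.5524 = 1.345; Δt_2 = 1.345 × 9.52 = 12.81 years.
Leg 3: γ = 5.78; Δt_3 = 5.780 × 27.2 = 157.2 years.
Leg 4: γ = 1/√(1 − 0.9442²) = 1/√0.1085 = 3.036; Δt_4 = 3.036 × 11.7 = 35.52 years.
Total: 179.2 + 12.81 + 157.2 + 35.52 years.

Δt = 385 years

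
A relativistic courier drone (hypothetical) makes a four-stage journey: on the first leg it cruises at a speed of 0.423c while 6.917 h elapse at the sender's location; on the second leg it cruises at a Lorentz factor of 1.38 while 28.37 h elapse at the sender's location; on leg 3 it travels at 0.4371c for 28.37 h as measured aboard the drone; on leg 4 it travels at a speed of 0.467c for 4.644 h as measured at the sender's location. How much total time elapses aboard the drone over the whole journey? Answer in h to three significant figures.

Leg 1: γ = 1/√(1 − 0.423²) = 1/√0.8211 = 1.104; τ_1 = 6.917/1.104 = 6.268 h.
Leg 2: γ = 1.38; τ_2 = 28.37/1.380 = 20.56 h.
Leg 3: 28.37 h is already measured aboard the drone.
Leg 4: γ = 1/√(1 − 0.467²) = 1/√0.7819 = 1.131; τ_4 = 4.644/1.131 = 4.106 h.
Total: 6.268 + 20.56 + 28.37 + 4.106 h.

τ = 59.3 h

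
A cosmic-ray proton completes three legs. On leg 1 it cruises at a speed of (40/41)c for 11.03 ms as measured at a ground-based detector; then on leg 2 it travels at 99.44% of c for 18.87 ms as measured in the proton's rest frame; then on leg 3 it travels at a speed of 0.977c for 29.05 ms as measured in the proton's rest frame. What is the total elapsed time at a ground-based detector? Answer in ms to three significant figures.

Leg 1: 11.03 ms is already measured at a ground-based detector.
Leg 2: β = 0.9944; γ = 1/√(1 − 0.9944²) = 1/√0.01117 = 9.462; Δt_2 = 9.462 × 18.87 = 178.6 ms.
Leg 3: γ = 1/√(1 − 0.977²) = 1/√0.04547 = 4.690; Δt_3 = 4.690 × 29.05 = 136.2 ms.
Total: 11.03 + 178.6 + 136.2 ms.

Δt = 326 ms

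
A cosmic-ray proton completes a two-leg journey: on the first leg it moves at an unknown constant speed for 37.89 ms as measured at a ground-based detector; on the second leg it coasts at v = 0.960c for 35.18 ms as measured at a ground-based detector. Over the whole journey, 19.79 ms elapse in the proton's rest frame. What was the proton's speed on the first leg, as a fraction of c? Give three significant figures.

β = 0.965

Leg 1: speed unknown; τ_1 = 37.89/γ_1.
Leg 2: γ = 1/√(1 − 0.960²) = 1/√0.07840 = 3.571; τ_2 = 35.18/3.571 = 9.850 ms.
Total proper time: τ_1 + 9.850 = 19.79, so τ_1 = 19.79 − 9.850 = 9.940 ms.
γ_1 = 37.89/9.940 = 3.812; β = √(1 − 1/γ²) = √0.9312.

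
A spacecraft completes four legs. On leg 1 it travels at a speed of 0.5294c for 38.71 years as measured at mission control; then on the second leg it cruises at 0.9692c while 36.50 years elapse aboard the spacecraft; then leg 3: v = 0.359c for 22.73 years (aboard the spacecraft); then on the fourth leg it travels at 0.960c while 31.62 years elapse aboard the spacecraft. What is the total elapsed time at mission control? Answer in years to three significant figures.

Leg 1: 38.71 years is already measured at mission control.
Leg 2: γ = 1/√(1 − 0.9692²) = 1/√0.06065 = 4.061; Δt_2 = 4.061 × 36.50 = 148.2 years.
Leg 3: γ = 1/√(1 − 0.359²) = 1/√0.8711 = 1.071; Δt_3 = 1.071 × 22.73 = 24.35 years.
Leg 4: γ = 1/√(1 − 0.960²) = 25/7 ≈ 3.571; Δt_4 = 3.571 × 31.62 = 112.9 years.
Total: 38.71 + 148.2 + 24.35 + 112.9 years.

Δt = 324 years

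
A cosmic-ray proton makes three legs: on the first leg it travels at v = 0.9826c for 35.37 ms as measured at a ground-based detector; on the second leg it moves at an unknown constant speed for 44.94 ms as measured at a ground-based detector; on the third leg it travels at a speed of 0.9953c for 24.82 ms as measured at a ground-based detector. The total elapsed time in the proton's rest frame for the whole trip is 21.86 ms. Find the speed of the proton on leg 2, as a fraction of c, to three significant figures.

β = 0.958

Leg 1: γ = 1/√(1 − 0.9826²) = 1/√0.03450 = 5.384; τ_1 = 35.37/5.384 = 6.569 ms.
Leg 2: speed unknown; τ_2 = 44.94/γ_2.
Leg 3: γ = 1/√(1 − 0.9953²) = 1/√0.009378 = 10.33; τ_3 = 24.82/10.33 = 2.404 ms.
Total proper time: 6.569 + τ_2 + 2.404 = 21.86, so τ_2 = 21.86 − 8.973 = 12.89 ms.
γ_2 = 44.94/12.89 = 3.487; β = √(1 − 1/γ²) = √0.9178.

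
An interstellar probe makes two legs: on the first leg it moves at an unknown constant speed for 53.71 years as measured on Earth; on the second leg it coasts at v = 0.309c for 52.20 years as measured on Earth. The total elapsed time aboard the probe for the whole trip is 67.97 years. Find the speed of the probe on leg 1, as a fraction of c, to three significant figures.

Leg 1: speed unknown; τ_1 = 53.71/γ_1.
Leg 2: γ = 1/√(1 − 0.309²) = 1/√0.9045 = 1.051; τ_2 = 52.20/1.051 = 49.65 years.
Total proper time: τ_1 + 49.65 = 67.97, so τ_1 = 67.97 − 49.65 = 18.32 years.
γ_1 = 53.71/18.32 = 2.931; β = √(1 − 1/γ²) = √0.8836.

β = 0.940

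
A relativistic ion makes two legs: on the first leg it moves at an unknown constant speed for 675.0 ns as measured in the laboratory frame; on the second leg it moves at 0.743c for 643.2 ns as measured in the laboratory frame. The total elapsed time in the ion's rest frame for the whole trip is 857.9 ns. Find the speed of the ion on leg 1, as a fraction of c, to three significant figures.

β = 0.774

Leg 1: speed unknown; τ_1 = 675.0/γ_1.
Leg 2: γ = 1/√(1 − 0.743²) = 1/√0.4480 = 1.494; τ_2 = 643.2/1.494 = 430.5 ns.
Total proper time: τ_1 + 430.5 = 857.9, so τ_1 = 857.9 − 430.5 = 427.4 ns.
γ_1 = 675.0/427.4 = 1.579; β = √(1 − 1/γ²) = √0.5991.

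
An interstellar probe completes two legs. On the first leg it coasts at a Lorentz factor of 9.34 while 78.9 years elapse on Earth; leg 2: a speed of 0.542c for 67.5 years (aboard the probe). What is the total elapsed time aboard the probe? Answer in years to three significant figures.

Leg 1: γ = 9.34; τ_1 = 78.9/9.340 = 8.448 years.
Leg 2: 67.5 years is already measured aboard the probe.
Total: 8.448 + 67.50 years.

τ = 75.9 years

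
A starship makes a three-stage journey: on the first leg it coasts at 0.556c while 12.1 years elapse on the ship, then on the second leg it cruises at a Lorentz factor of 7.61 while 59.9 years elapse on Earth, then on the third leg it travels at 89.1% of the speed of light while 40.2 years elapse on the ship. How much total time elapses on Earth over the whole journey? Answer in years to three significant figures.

Δt = 163 years

Leg 1: γ = 1/√(1 − 0.556²) = 1/√0.6909 = 1.203; Δt_1 = 1.203 × 12.1 = 14.56 years.
Leg 2: 59.9 years is already measured on Earth.
Leg 3: β = 0.891; γ = 1/√(1 − 0.891²) = 1/√0.2061 = 2.203; Δt_3 = 2.203 × 40.2 = 88.55 years.
Total: 14.56 + 59.90 + 88.55 years.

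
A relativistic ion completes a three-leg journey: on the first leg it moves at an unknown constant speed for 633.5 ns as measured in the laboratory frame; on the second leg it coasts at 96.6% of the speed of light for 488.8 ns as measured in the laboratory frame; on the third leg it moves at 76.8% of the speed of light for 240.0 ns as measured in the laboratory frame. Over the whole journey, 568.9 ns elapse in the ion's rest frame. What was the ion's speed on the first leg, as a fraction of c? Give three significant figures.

Leg 1: speed unknown; τ_1 = 633.5/γ_1.
Leg 2: β = 0.966; γ = 1/√(1 − 0.966²) = 1/√0.06684 = 3.868; τ_2 = 488.8/3.868 = 126.4 ns.
Leg 3: β = 0.768; γ = 1/√(1 − 0.768²) = 1/√0.4102 = 1.561; τ_3 = 240.0/1.561 = 153.7 ns.
Total proper time: τ_1 + 126.4 + 153.7 = 568.9, so τ_1 = 568.9 − 280.1 = 288.8 ns.
γ_1 = 633.5/288.8 = 2.193; β = √(1 − 1/γ²) = √0.7921.

β = 0.890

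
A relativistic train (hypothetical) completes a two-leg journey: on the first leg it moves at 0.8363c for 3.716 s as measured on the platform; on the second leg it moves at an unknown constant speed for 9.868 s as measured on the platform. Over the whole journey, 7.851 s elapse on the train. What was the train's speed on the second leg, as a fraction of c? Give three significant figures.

β = 0.808

Leg 1: γ = 1/√(1 − 0.8363²) = 1/√0.3006 = 1.824; τ_1 = 3.716/1.824 = 2.037 s.
Leg 2: speed unknown; τ_2 = 9.868/γ_2.
Total proper time: 2.037 + τ_2 = 7.851, so τ_2 = 7.851 − 2.037 = 5.814 s.
γ_2 = 9.868/5.814 = 1.697; β = √(1 − 1/γ²) = √0.6529.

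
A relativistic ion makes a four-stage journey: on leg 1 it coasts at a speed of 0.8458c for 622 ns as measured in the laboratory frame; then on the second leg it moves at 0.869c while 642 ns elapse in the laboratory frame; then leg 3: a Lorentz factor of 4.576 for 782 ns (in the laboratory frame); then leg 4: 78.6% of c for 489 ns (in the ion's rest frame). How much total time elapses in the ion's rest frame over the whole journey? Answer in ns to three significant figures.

Leg 1: γ = 1/√(1 − 0.8458²) = 1/√0.2846 = 1.874; τ_1 = 622/1.874 = 331.8 ns.
Leg 2: γ = 1/√(1 − 0.869²) = 1/√0.2448 = 2.021; τ_2 = 642/2.021 = 317.7 ns.
Leg 3: γ = 4.576; τ_3 = 782/4.576 = 170.9 ns.
Leg 4: 489 ns is already measured in the ion's rest frame.
Total: 331.8 + 317.7 + 170.9 + 489.0 ns.

τ = 1310 ns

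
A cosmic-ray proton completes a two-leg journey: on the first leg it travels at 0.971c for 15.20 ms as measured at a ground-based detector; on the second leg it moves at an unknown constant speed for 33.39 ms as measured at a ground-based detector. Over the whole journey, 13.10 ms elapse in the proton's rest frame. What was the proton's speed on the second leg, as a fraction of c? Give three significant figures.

β = 0.959

Leg 1: γ = 1/√(1 − 0.971²) = 1/√0.05716 = 4.183; τ_1 = 15.20/4.183 = 3.634 ms.
Leg 2: speed unknown; τ_2 = 33.39/γ_2.
Total proper time: 3.634 + τ_2 = 13.10, so τ_2 = 13.10 − 3.634 = 9.466 ms.
γ_2 = 33.39/9.466 = 3.527; β = √(1 − 1/γ²) = √0.9196.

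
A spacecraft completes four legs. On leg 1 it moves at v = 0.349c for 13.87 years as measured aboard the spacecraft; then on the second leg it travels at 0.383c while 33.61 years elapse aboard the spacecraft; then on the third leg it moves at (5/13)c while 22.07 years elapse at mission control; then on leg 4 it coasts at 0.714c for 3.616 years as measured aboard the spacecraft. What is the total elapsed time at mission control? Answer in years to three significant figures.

Leg 1: γ = 1/√(1 − 0.349²) = 1/√0.8782 = 1.067; Δt_1 = 1.067 × 13.87 = 14.80 years.
Leg 2: γ = 1/√(1 − 0.383²) = 1/√0.8533 = 1.083; Δt_2 = 1.083 × 33.61 = 36.38 years.
Leg 3: 22.07 years is already measured at mission control.
Leg 4: γ = 1/√(1 − 0.714²) = 1/√0.4902 = 1.428; Δt_4 = 1.428 × 3.616 = 5.165 years.
Total: 14.80 + 36.38 + 22.07 + 5.165 years.

Δt = 78.4 years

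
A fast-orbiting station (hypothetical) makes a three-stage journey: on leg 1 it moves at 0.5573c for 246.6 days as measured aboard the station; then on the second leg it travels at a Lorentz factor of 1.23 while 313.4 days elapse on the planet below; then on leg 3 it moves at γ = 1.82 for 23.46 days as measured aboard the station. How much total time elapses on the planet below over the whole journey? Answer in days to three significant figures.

Δt = 653 days

Leg 1: γ = 1/√(1 − 0.5573²) = 1/√0.6894 = 1.204; Δt_1 = 1.204 × 246.6 = 297.0 days.
Leg 2: 313.4 days is already measured on the planet below.
Leg 3: γ = 1.82; Δt_3 = 1.820 × 23.46 = 42.70 days.
Total: 297.0 + 313.4 + 42.70 days.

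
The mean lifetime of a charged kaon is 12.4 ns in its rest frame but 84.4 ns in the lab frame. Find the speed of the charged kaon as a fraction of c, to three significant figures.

v = 0.989c

γ = Δt/τ₀ = 84.4/12.4 = 6.806
β = √(1 − 1/γ²) = √(1 − 0.02159) = √0.9784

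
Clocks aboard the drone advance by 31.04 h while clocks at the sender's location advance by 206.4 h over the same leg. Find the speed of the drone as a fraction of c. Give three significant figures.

β = 0.989

The proper time is measured aboard the drone (both events occur at the drone's location); Δt is measured at the sender's location. γ = Δt/τ = 206.4/31.04 = 6.649.
β = √(1 − 1/γ²) = √(1 − 0.02262) = √0.9774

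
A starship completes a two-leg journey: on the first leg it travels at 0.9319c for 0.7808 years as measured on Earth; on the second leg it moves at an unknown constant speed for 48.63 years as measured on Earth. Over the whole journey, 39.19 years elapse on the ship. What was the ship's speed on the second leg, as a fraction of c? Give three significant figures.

β = 0.600

Leg 1: γ = 1/√(1 − 0.9319²) = 1/√0.1316 = 2.757; τ_1 = 0.7808/2.757 = 0.2832 years.
Leg 2: speed unknown; τ_2 = 48.63/γ_2.
Total proper time: 0.2832 + τ_2 = 39.19, so τ_2 = 39.19 − 0.2832 = 38.91 years.
γ_2 = 48.63/38.91 = 1.250; β = √(1 − 1/γ²) = √0.3599.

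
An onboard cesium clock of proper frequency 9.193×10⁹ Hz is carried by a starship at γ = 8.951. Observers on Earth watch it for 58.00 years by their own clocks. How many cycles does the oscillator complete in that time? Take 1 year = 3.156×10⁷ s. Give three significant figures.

N = 1.88×10¹⁸

γ = 8.951
During 58.00 years of lab time, the oscillator's proper time advances by τ = Δt/γ = 58.00/8.951 = 6.480 years = 2.045×10⁸ s.
N = f × τ = 9.193×10⁹ × 2.045×10⁸ = 1.880×10¹⁸.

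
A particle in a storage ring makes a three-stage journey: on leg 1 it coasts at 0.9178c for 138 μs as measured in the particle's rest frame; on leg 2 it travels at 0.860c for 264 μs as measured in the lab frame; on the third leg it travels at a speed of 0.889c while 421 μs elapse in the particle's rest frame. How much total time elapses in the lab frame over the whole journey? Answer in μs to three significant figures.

Leg 1: γ = 1/√(1 − 0.9178²) = 1/√0.1576 = 2.519; Δt_1 = 2.519 × 138 = 347.6 μs.
Leg 2: 264 μs is already measured in the lab frame.
Leg 3: γ = 1/√(1 − 0.889²) = 1/√0.2097 = 2.184; Δt_3 = 2.184 × 421 = 919.4 μs.
Total: 347.6 + 264.0 + 919.4 μs.

Δt = 1530 μs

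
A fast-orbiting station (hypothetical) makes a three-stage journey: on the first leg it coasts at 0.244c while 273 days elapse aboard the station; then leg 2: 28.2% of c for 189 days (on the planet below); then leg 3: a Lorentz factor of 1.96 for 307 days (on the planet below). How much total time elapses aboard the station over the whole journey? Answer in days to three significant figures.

Leg 1: 273 days is already measured aboard the station.
Leg 2: β = 0.282; γ = 1/√(1 − 0.282²) = 1/√0.9205 = 1.042; τ_2 = 189/1.042 = 181.3 days.
Leg 3: γ = 1.96; τ_3 = 307/1.960 = 156.6 days.
Total: 273.0 + 181.3 + 156.6 days.

τ = 611 days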